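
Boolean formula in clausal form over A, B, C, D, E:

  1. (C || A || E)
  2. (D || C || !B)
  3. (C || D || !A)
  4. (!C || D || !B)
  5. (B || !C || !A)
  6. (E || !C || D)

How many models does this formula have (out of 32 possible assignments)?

14

Split on C, then D.
  C=T, D=T: E free; 3 ways for (A,B) × 2^1 = 6.
  C=T, D=F: remaining (A,B,E) ∈ {(F,F,T)} — 1.
  C=F, D=T: B free; 3 ways for (A,E) × 2^1 = 6.
  C=F, D=F: remaining (A,B,E) ∈ {(F,F,T)} — 1.
Total: 6 + 1 + 6 + 1 = 14.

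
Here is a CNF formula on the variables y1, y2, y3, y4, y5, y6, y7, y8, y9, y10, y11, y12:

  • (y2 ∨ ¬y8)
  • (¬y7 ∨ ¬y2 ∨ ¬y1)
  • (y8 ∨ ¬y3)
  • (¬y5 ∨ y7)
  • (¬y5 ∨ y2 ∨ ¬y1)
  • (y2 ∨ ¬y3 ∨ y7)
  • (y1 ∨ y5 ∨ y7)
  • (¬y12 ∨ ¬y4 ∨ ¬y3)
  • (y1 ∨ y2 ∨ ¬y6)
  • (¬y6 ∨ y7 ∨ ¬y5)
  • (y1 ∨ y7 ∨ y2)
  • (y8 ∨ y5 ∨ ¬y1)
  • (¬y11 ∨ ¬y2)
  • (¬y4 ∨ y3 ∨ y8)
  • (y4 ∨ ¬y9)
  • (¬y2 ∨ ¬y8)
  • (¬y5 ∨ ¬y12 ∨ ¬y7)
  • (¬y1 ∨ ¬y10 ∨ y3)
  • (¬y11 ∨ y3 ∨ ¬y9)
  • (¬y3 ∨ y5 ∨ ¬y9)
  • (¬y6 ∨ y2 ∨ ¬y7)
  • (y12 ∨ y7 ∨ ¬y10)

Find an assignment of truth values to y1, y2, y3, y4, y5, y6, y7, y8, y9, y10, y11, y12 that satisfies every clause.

y1=F, y2=F, y3=F, y4=F, y5=T, y6=F, y7=T, y8=F, y9=F, y10=F, y11=F, y12=F

Pure literal: y6 appears only negated; assign y6 = False.
Pure literal: y9 appears only negated; assign y9 = False.
Branch on y1: take y1 = False.
The remaining clauses are satisfied by y2 = False, y3 = False, y4 = False, y5 = True, y7 = True, y8 = False, y10 = False, y11 = False, y12 = False.
Every clause has at least one true literal under this assignment.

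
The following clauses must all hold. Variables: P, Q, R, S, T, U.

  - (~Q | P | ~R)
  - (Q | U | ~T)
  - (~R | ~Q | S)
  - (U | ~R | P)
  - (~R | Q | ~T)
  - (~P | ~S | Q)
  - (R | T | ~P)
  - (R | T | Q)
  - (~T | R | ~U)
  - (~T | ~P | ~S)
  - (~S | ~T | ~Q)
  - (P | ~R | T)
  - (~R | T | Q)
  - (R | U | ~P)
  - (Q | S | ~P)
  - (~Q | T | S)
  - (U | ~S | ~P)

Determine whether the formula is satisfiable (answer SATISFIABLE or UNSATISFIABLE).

Try P = True.
Set Q = True and propagate.
For the remaining variables, R = True, S = True, T = False, U = True works.
Every clause has at least one true literal under this assignment.
So P=1, Q=1, R=1, S=1, T=0, U=1 is a satisfying assignment.

SATISFIABLE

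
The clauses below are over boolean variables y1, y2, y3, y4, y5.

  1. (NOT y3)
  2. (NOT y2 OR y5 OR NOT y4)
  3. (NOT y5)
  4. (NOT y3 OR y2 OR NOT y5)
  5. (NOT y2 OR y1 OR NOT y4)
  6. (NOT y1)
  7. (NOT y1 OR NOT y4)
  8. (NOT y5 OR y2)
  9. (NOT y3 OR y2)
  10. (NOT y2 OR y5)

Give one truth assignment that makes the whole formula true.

(NOT y3) is a unit clause, so y3 = False.
(NOT y5) is a unit clause, so y5 = False.
Unit propagation: (NOT y1) forces y1 = False.
(NOT y2) is a unit clause, so y2 = False.
y4 is now unconstrained; take y4 = False.
Every clause has at least one true literal under this assignment.

y1 = F, y2 = F, y3 = F, y4 = F, y5 = F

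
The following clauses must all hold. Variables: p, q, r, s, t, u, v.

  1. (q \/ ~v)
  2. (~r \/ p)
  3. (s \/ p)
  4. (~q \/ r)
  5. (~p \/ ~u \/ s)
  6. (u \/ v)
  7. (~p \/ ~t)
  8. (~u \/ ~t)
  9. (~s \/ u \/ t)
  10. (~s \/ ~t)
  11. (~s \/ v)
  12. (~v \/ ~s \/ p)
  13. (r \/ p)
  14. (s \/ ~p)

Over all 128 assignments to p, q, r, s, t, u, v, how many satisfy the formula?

1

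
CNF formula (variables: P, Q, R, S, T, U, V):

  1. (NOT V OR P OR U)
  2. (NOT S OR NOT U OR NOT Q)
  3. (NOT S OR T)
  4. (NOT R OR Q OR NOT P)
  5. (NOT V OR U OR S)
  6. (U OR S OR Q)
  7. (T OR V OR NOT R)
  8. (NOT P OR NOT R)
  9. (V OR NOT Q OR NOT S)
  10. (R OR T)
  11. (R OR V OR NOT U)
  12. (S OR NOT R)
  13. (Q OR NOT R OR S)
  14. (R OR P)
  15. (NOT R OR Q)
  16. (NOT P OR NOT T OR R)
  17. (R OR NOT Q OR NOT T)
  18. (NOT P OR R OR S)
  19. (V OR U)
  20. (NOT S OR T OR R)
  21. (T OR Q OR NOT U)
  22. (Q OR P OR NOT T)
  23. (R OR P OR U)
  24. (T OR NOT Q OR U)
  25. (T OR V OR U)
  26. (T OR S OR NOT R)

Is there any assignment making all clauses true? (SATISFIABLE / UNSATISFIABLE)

UNSATISFIABLE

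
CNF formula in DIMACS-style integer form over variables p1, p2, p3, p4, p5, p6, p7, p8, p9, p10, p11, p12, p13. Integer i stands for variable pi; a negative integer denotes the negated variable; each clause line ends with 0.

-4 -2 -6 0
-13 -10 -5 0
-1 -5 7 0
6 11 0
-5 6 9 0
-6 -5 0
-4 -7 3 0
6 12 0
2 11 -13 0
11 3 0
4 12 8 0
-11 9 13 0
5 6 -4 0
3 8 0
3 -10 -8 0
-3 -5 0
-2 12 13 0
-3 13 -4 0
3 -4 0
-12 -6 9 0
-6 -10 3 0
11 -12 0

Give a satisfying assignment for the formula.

p1=F  p2=T  p3=T  p4=F  p5=F  p6=T  p7=F  p8=F  p9=T  p10=F  p11=T  p12=T  p13=T

p1 occurs only negated in the remaining clauses — set p1 = False.
p9 occurs only positively in the remaining clauses — set p9 = True.
Branch on p2: take p2 = True.
Set p3 = True and propagate.
  then p5 is forced to False.
Set p4 = False and propagate.
The remaining clauses are satisfied by p6 = True, p7 = False, p8 = False, p10 = False, p11 = True, p12 = True, p13 = True.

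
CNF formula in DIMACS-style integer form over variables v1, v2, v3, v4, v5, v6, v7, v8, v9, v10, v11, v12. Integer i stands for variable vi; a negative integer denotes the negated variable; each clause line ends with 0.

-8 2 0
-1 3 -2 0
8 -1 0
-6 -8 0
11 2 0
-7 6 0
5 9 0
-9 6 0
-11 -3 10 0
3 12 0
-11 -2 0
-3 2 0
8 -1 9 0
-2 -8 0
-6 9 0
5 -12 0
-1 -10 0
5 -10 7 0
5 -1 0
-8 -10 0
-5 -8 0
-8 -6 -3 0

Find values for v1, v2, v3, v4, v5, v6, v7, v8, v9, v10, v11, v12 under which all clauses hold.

v1=False, v2=True, v3=True, v4=False, v5=True, v6=True, v7=False, v8=False, v9=True, v10=False, v11=False, v12=False

v1 occurs only negated in the remaining clauses — set v1 = False.
Set v2 = True and propagate.
  then v11 is forced to False.
  then v8 is forced to False.
Branch on v3: take v3 = True.
The remaining clauses are satisfied by v4 = False, v5 = True, v6 = True, v7 = False, v9 = True, v10 = False, v12 = False.
Check each clause:
  1. (v2 OR NOT v8) — NOT v8 is true.
  2. (v3 OR NOT v2 OR NOT v1) — v3 is true.
  3. (NOT v1 OR v8) — NOT v1 is true.
  4. (NOT v6 OR NOT v8) — NOT v8 is true.
  5. (v11 OR v2) — v2 is true.
  6. (v6 OR NOT v7) — NOT v7 is true.
  7. (v9 OR v5) — v9 is true.
  8. (v6 OR NOT v9) — v6 is true.
  9. (NOT v3 OR NOT v11 OR v10) — NOT v11 is true.
  10. (v12 OR v3) — v3 is true.
  11. (NOT v2 OR NOT v11) — NOT v11 is true.
  12. (v2 OR NOT v3) — v2 is true.
  13. (v8 OR NOT v1 OR v9) — v9 is true.
  14. (NOT v8 OR NOT v2) — NOT v8 is true.
  15. (NOT v6 OR v9) — v9 is true.
  16. (v5 OR NOT v12) — NOT v12 is true.
  17. (NOT v1 OR NOT v10) — NOT v1 is true.
  18. (NOT v10 OR v5 OR v7) — v5 is true.
  19. (v5 OR NOT v1) — v5 is true.
  20. (NOT v8 OR NOT v10) — NOT v8 is true.
  21. (NOT v8 OR NOT v5) — NOT v8 is true.
  22. (NOT v8 OR NOT v6 OR NOT v3) — NOT v8 is true.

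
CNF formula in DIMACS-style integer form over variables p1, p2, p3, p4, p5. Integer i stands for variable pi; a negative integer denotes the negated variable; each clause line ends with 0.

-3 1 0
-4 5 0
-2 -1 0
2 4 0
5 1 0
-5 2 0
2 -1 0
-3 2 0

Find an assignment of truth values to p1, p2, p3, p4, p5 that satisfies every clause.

p1 = False, p2 = True, p3 = False, p4 = True, p5 = True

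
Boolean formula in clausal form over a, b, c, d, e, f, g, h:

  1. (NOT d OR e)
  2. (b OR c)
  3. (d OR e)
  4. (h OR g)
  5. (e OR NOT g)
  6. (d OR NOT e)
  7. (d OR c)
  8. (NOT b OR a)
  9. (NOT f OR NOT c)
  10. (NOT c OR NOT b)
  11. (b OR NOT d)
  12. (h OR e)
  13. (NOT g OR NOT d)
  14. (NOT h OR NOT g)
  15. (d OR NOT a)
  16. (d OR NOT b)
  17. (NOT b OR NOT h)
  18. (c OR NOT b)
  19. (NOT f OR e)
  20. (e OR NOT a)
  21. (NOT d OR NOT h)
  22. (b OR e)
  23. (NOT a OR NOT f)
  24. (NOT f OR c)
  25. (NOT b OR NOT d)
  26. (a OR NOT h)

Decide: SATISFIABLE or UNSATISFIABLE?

d = True:
  propagation gives e=True, b=True; an empty clause results — contradiction.
d = False:
  propagation gives e=True; an empty clause results — contradiction.
Every branch closes, so no satisfying assignment exists.

UNSATISFIABLE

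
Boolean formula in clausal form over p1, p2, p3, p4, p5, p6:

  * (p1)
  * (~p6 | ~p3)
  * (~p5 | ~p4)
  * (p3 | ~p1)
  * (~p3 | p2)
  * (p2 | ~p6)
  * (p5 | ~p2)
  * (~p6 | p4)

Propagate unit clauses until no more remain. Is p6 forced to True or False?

False

Unit clause (p1) sets p1 = True.
In (~p1 | p3), ~p1 is now false; p3 must hold, so p3 = True.
In (~p3 | ~p6), ~p3 is now false; ~p6 must hold, so p6 = False.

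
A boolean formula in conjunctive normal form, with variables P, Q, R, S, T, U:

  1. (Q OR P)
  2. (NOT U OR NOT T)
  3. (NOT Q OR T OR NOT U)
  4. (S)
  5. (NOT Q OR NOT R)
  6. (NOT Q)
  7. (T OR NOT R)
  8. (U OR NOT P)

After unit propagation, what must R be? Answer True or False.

(S) stands alone — S = True.
(NOT Q) is a unit clause: Q = False.
From (Q OR P) and Q = False: P = True.
(NOT P OR U): since P = True, the clause reduces to (U). U = True.
In (NOT U OR NOT T), NOT U is now false; NOT T must hold, so T = False.
(T OR NOT R) with T = False leaves only NOT R, so R = False.

False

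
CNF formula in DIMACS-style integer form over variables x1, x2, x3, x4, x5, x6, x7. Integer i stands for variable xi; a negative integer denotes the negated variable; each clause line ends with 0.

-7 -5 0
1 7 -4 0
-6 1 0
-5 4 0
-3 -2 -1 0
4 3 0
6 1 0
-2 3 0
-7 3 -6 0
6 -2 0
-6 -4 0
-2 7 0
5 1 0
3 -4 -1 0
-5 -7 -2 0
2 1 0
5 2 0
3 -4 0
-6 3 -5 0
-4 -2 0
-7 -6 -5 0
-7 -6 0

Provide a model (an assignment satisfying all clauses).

x1=T, x2=F, x3=T, x4=T, x5=T, x6=F, x7=F

Try x1 = True.
The remaining clauses are satisfied by x2 = False, x3 = True, x4 = True, x5 = True, x6 = False, x7 = False.
Check each clause:
  1. (NOT x5 OR NOT x7) — NOT x7 is true.
  2. (x7 OR NOT x4 OR x1) — x1 is true.
  3. (x1 OR NOT x6) — x1 is true.
  4. (NOT x5 OR x4) — x4 is true.
  5. (NOT x1 OR NOT x3 OR NOT x2) — NOT x2 is true.
  6. (x4 OR x3) — x3 is true.
  7. (x6 OR x1) — x1 is true.
  8. (x3 OR NOT x2) — x3 is true.
  9. (NOT x6 OR x3 OR NOT x7) — NOT x7 is true.
  10. (NOT x2 OR x6) — NOT x2 is true.
  11. (NOT x6 OR NOT x4) — NOT x6 is true.
  12. (x7 OR NOT x2) — NOT x2 is true.
  13. (x5 OR x1) — x1 is true.
  14. (NOT x1 OR x3 OR NOT x4) — x3 is true.
  15. (NOT x2 OR NOT x7 OR NOT x5) — NOT x7 is true.
  16. (x2 OR x1) — x1 is true.
  17. (x2 OR x5) — x5 is true.
  18. (NOT x4 OR x3) — x3 is true.
  19. (NOT x5 OR NOT x6 OR x3) — NOT x6 is true.
  20. (NOT x4 OR NOT x2) — NOT x2 is true.
  21. (NOT x7 OR NOT x6 OR NOT x5) — NOT x7 is true.
  22. (NOT x6 OR NOT x7) — NOT x7 is true.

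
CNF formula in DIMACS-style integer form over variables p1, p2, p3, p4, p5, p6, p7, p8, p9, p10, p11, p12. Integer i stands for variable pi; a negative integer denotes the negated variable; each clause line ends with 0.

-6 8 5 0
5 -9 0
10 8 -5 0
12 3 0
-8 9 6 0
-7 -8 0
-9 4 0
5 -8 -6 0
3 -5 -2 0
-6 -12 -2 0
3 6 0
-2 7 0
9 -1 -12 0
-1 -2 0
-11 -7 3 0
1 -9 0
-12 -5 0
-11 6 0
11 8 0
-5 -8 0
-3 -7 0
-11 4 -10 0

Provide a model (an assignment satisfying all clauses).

p1=1, p2=0, p3=1, p4=1, p5=1, p6=1, p7=0, p8=0, p9=1, p10=1, p11=1, p12=0

Check each clause:
  1. (p8 | p5 | ~p6) — p5 is true.
  2. (~p9 | p5) — p5 is true.
  3. (p10 | ~p5 | p8) — p10 is true.
  4. (p12 | p3) — p3 is true.
  5. (p6 | p9 | ~p8) — ~p8 is true.
  6. (~p7 | ~p8) — ~p8 is true.
  7. (p4 | ~p9) — p4 is true.
  8. (~p6 | ~p8 | p5) — ~p8 is true.
  9. (~p2 | p3 | ~p5) — p3 is true.
  10. (~p12 | ~p2 | ~p6) — ~p12 is true.
  11. (p3 | p6) — p3 is true.
  12. (p7 | ~p2) — ~p2 is true.
  13. (p9 | ~p12 | ~p1) — p9 is true.
  14. (~p1 | ~p2) — ~p2 is true.
  15. (~p7 | ~p11 | p3) — ~p7 is true.
  16. (~p9 | p1) — p1 is true.
  17. (~p5 | ~p12) — ~p12 is true.
  18. (~p11 | p6) — p6 is true.
  19. (p11 | p8) — p11 is true.
  20. (~p5 | ~p8) — ~p8 is true.
  21. (~p3 | ~p7) — ~p7 is true.
  22. (p4 | ~p11 | ~p10) — p4 is true.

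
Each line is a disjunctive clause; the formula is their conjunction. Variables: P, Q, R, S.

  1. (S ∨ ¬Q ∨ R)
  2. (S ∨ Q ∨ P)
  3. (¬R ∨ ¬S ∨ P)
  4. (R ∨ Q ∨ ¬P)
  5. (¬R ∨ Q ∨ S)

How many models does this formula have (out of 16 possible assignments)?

7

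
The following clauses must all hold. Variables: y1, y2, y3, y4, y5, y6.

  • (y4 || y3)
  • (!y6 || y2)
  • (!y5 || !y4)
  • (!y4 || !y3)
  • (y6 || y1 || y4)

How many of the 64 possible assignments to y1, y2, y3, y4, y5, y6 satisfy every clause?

14

Case analysis on y4 and y3:
  y4=T, y3=T: a clause becomes empty — 0.
  y4=T, y3=F: y1 free; 3 ways for (y2,y5,y6) × 2^1 = 6.
  y4=F, y3=T: y5 free; 4 ways for (y1,y2,y6) × 2^1 = 8.
  y4=F, y3=F: a clause becomes empty — 0.
Total: 0 + 6 + 8 + 0 = 14.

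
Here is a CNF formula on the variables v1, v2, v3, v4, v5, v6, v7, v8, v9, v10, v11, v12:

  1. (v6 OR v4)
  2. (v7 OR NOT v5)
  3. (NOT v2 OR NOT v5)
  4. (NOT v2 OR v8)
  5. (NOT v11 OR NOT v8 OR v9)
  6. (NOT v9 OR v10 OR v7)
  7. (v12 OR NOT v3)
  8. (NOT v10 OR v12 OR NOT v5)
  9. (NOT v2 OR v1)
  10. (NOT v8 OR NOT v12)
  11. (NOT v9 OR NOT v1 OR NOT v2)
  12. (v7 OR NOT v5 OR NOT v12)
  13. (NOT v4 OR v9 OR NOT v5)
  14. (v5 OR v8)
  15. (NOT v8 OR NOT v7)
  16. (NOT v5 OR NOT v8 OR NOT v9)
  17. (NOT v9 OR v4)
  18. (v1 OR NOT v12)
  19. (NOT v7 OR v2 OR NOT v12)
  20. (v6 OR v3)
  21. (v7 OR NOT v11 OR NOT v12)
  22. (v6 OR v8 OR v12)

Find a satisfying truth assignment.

Pure literal: v6 appears only positively; assign v6 = True.
v11 occurs only negated in the remaining clauses — set v11 = False.
Branch on v1: take v1 = False.
  then v2 is forced to False.
  then v12 is forced to False.
  then v3 is forced to False.
Set v4 = True and propagate.
Try v5 = False.
  then v8 is forced to True.
  then v7 is forced to False.
The remaining clauses are satisfied by v9 = False, v10 = False.
Every clause has at least one true literal under this assignment.

v1 = F, v2 = F, v3 = F, v4 = T, v5 = F, v6 = T, v7 = F, v8 = T, v9 = F, v10 = F, v11 = F, v12 = F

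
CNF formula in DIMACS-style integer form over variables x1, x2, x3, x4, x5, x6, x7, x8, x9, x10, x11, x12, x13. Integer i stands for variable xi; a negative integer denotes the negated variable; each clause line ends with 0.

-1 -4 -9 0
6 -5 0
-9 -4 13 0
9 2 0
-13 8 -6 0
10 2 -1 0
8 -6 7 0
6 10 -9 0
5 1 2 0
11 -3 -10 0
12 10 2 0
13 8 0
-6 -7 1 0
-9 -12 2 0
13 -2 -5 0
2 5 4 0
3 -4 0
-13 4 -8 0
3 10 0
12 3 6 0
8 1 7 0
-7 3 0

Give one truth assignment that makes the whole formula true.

x1=F  x2=T  x3=F  x4=F  x5=F  x6=T  x7=F  x8=T  x9=F  x10=T  x11=F  x12=T  x13=F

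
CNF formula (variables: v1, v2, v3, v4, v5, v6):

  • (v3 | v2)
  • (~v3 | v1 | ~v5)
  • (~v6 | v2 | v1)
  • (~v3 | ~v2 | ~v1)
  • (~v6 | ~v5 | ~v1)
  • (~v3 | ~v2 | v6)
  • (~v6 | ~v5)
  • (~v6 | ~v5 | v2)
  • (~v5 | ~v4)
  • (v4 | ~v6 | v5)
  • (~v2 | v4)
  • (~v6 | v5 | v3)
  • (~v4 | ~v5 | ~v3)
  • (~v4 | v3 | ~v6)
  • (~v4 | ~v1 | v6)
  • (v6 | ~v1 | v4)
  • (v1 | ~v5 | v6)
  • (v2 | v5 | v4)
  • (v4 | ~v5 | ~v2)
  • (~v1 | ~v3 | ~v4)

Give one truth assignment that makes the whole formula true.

Set v1 = False and propagate.
Branch on v2: take v2 = True.
  then v4 is forced to True.
  then v5 is forced to False.
Set v3 = False and propagate.
  then v6 is forced to False.

v1 = False, v2 = True, v3 = False, v4 = True, v5 = False, v6 = False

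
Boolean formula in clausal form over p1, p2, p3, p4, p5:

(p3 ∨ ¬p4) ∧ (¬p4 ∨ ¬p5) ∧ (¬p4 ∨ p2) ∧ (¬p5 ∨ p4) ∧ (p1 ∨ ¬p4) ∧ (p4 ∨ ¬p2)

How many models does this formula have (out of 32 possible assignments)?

5

Satisfying assignments:
  p1=0 p2=0 p3=0 p4=0 p5=0
  p1=0 p2=0 p3=1 p4=0 p5=0
  p1=1 p2=0 p3=0 p4=0 p5=0
  p1=1 p2=0 p3=1 p4=0 p5=0
  p1=1 p2=1 p3=1 p4=1 p5=0
That's 5 in total.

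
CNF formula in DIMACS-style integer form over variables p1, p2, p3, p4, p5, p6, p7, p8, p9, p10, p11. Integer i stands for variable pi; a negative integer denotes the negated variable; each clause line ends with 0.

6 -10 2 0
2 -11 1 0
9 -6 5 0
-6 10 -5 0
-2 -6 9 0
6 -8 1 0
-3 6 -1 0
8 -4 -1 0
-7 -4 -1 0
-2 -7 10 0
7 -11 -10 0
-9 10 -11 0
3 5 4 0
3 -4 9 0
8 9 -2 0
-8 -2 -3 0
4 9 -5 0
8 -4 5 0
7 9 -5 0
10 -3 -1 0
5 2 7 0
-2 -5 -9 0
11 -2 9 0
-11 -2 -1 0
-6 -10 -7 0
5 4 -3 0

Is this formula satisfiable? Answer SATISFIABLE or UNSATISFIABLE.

SATISFIABLE

Branch on p1: take p1 = False.
Set p2 = False and propagate.
  then p11 is forced to False.
Branch on p3: take p3 = True.
For the remaining variables, p4 = False, p5 = True, p6 = False, p7 = False, p8 = False, p9 = True, p10 = False works.
So p1=F, p2=F, p3=T, p4=F, p5=T, p6=F, p7=F, p8=F, p9=T, p10=F, p11=F is a satisfying assignment.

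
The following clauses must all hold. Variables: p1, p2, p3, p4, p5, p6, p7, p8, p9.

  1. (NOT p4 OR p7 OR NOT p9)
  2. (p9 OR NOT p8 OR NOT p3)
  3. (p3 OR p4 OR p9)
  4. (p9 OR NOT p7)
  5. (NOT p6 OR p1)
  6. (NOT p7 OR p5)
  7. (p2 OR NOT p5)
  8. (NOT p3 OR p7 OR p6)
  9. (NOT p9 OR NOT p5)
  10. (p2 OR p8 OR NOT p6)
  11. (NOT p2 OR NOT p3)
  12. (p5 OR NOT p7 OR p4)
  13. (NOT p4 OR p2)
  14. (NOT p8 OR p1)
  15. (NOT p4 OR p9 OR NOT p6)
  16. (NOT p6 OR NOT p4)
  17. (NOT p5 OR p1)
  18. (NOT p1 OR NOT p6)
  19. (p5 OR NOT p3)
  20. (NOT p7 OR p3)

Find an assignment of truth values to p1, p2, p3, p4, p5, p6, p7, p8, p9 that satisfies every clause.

Try p1 = True.
  then p6 is forced to False.
Branch on p2: take p2 = True.
  then p3 is forced to False.
  then p7 is forced to False.
Branch on p4: take p4 = True.
  then p9 is forced to False.
p5, p8 are now unconstrained; take p5 = True, p8 = True.

p1=True, p2=True, p3=False, p4=True, p5=True, p6=False, p7=False, p8=True, p9=False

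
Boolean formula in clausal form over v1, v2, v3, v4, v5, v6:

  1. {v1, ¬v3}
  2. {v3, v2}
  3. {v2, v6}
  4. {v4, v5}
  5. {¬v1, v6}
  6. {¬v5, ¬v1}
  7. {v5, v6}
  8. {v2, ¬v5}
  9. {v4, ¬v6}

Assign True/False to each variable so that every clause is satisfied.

v1=F, v2=T, v3=F, v4=T, v5=T, v6=T

Pure literal: v2 appears only positively; assign v2 = True.
v4 occurs only positively in the remaining clauses — set v4 = True.
Set v1 = False and propagate.
  then v3 is forced to False.
Try v5 = True.
v6 is now unconstrained; take v6 = True.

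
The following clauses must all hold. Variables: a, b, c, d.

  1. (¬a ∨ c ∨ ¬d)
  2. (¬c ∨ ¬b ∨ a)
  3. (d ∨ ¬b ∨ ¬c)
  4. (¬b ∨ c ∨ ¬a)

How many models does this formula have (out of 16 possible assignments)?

10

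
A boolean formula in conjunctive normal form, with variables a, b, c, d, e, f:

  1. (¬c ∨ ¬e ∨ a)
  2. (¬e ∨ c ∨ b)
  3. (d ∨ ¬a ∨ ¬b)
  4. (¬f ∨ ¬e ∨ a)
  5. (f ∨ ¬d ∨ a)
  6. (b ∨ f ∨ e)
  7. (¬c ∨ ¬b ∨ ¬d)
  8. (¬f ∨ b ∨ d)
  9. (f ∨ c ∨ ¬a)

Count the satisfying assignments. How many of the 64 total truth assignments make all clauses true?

15

Split on a, then b.
  a=1, b=1: remaining (c,d,e,f) ∈ {(0,1,0,1); (0,1,1,1)} — 2.
  a=1, b=0: 5 of the 16 assignments to (c,d,e,f) work.
  a=0, b=1: 6 of the 16 assignments to (c,d,e,f) work.
  a=0, b=0: remaining (c,d,e,f) ∈ {(0,1,0,1); (1,1,0,1)} — 2.
Total: 2 + 5 + 6 + 2 = 15.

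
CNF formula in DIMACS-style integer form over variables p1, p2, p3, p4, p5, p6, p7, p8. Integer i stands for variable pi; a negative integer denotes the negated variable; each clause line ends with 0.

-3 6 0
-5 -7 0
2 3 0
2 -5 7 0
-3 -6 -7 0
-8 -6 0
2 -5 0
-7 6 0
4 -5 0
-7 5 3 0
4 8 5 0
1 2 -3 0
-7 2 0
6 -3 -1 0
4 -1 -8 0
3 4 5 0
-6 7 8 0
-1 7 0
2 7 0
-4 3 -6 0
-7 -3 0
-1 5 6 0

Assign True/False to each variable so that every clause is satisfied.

p1=0  p2=1  p3=0  p4=1  p5=1  p6=0  p7=0  p8=0

Pure literal: p2 appears only positively; assign p2 = True.
Set p1 = False and propagate.
Try p3 = False.
The remaining clauses are satisfied by p4 = True, p5 = True, p6 = False, p7 = False, p8 = False.
Check each clause:
  1. (p6 || !p3) — !p3 is true.
  2. (!p7 || !p5) — !p7 is true.
  3. (p3 || p2) — p2 is true.
  4. (p2 || p7 || !p5) — p2 is true.
  5. (!p6 || !p7 || !p3) — !p7 is true.
  6. (!p8 || !p6) — !p8 is true.
  7. (p2 || !p5) — p2 is true.
  8. (p6 || !p7) — !p7 is true.
  9. (p4 || !p5) — p4 is true.
  10. (p5 || p3 || !p7) — !p7 is true.
  11. (p5 || p8 || p4) — p4 is true.
  12. (!p3 || p1 || p2) — p2 is true.
  13. (p2 || !p7) — !p7 is true.
  14. (!p1 || !p3 || p6) — !p3 is true.
  15. (!p1 || !p8 || p4) — !p8 is true.
  16. (p4 || p5 || p3) — p4 is true.
  17. (!p6 || p7 || p8) — !p6 is true.
  18. (!p1 || p7) — !p1 is true.
  19. (p2 || p7) — p2 is true.
  20. (p3 || !p4 || !p6) — !p6 is true.
  21. (!p3 || !p7) — !p7 is true.
  22. (!p1 || p5 || p6) — p5 is true.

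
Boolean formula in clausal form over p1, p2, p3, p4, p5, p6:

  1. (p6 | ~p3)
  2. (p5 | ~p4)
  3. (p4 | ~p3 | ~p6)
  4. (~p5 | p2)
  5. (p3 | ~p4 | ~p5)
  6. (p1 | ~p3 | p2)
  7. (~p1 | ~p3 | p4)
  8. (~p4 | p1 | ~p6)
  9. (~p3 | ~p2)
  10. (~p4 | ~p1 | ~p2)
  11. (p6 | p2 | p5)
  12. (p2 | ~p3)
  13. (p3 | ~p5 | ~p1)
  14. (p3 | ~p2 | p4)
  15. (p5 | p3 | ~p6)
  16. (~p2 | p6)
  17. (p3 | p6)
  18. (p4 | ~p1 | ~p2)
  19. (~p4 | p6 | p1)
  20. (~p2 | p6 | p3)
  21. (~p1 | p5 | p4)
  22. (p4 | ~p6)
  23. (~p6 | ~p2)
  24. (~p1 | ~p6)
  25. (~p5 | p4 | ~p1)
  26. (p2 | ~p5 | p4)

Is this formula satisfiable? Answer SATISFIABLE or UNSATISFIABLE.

UNSATISFIABLE

p4 = True:
  propagation gives p5=True, p2=True, p3=True; an empty clause results — contradiction.
p4 = False:
  propagation gives p6=False, p3=False; an empty clause results — contradiction.
Every branch closes, so no satisfying assignment exists.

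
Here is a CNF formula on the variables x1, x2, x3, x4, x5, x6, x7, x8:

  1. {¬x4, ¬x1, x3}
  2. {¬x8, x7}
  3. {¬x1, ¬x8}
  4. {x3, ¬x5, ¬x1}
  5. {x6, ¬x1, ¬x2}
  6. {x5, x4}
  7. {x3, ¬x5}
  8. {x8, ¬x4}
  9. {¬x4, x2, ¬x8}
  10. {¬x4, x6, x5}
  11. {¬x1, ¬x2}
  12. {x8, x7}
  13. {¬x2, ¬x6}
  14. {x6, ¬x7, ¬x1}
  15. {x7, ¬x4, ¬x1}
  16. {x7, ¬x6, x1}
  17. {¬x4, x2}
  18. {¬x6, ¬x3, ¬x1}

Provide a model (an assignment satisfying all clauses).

x1=F, x2=T, x3=T, x4=T, x5=T, x6=F, x7=T, x8=T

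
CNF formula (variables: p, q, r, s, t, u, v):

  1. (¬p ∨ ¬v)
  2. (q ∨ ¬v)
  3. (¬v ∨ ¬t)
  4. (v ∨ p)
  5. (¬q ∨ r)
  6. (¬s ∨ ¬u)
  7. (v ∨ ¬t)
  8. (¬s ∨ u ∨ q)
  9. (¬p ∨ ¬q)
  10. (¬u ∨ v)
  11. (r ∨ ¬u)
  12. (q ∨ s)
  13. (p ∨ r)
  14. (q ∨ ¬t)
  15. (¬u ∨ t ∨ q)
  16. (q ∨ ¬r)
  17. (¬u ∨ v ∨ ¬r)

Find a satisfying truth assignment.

p=False, q=True, r=True, s=False, t=False, u=False, v=True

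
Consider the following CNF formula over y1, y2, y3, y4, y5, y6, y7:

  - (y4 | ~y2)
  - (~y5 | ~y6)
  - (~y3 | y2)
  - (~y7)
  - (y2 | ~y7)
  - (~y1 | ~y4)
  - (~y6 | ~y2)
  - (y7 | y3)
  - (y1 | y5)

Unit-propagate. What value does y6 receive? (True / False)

False

(~y7) is a unit clause: y7 = False.
In (y3 | y7), y7 is now false; y3 must hold, so y3 = True.
In (y2 | ~y3), ~y3 is now false; y2 must hold, so y2 = True.
From (~y2 | y4) and y2 = True: y4 = True.
In (~y4 | ~y1), ~y4 is now false; ~y1 must hold, so y1 = False.
In (~y6 | ~y2), ~y2 is now false; ~y6 must hold, so y6 = False.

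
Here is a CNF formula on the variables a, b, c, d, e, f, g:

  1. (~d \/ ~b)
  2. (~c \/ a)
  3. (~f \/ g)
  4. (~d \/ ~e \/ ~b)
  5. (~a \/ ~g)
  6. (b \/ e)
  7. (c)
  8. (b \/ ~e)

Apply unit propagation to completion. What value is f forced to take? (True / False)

False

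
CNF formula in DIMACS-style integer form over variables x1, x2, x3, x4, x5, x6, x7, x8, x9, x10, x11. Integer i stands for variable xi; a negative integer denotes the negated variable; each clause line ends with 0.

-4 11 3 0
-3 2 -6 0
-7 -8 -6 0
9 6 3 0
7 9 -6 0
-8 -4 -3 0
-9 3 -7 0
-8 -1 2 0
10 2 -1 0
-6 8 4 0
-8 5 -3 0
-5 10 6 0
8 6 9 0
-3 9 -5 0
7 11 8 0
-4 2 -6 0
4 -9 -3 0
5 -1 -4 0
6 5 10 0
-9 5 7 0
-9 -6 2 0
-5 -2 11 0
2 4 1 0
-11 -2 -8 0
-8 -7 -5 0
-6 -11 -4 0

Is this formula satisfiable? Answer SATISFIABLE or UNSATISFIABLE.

SATISFIABLE

Pure literal: x10 appears only positively; assign x10 = True.
Try x1 = False.
Try x2 = True.
For the remaining variables, x3 = True, x4 = True, x5 = True, x6 = False, x7 = True, x8 = False, x9 = True, x11 = True works.
So x1=0, x2=1, x3=1, x4=1, x5=1, x6=0, x7=1, x8=0, x9=1, x10=1, x11=1 is a satisfying assignment.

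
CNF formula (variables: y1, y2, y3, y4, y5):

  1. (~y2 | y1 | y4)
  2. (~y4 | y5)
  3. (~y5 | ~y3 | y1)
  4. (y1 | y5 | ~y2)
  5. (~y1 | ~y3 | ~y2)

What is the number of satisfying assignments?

14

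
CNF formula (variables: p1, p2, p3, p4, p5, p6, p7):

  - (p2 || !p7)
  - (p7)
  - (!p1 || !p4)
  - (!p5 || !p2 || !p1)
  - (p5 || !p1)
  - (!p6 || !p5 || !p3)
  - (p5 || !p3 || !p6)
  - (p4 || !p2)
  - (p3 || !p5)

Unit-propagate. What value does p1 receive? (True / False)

(p7) stands alone — p7 = True.
In (p2 || !p7), !p7 is now false; p2 must hold, so p2 = True.
From (p4 || !p2) and p2 = True: p4 = True.
(!p4 || !p1) with p4 = True leaves only !p1, so p1 = False.

False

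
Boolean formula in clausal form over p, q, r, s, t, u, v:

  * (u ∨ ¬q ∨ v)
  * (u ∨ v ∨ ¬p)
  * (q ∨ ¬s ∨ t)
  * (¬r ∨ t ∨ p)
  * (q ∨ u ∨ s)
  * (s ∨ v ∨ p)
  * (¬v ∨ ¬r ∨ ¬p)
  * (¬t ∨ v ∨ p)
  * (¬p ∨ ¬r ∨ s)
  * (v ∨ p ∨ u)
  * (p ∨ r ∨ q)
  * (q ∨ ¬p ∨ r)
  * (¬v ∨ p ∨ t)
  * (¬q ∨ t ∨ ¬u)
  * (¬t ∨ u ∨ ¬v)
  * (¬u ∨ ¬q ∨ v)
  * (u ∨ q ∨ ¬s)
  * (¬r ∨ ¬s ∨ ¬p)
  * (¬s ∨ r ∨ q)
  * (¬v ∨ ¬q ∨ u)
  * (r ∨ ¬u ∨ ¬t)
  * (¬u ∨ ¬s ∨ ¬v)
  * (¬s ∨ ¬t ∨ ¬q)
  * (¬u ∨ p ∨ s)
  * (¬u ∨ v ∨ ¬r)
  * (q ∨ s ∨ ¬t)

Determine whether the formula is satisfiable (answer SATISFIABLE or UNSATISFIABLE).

u = True:
  p = True:
    q = True:
      propagation gives t=True, v=True, r=False; contradiction.
    q = False:
      propagation gives r=True, v=False; contradiction.
  p = False:
    propagation gives s=True, v=False, t=False, q=True; an empty clause results — contradiction.
u = False:
  p = True:
    propagation gives v=True, r=False, q=True; an empty clause results — contradiction.
  p = False:
    propagation gives v=True, t=True; an empty clause results — contradiction.
Every branch closes, so no satisfying assignment exists.

UNSATISFIABLE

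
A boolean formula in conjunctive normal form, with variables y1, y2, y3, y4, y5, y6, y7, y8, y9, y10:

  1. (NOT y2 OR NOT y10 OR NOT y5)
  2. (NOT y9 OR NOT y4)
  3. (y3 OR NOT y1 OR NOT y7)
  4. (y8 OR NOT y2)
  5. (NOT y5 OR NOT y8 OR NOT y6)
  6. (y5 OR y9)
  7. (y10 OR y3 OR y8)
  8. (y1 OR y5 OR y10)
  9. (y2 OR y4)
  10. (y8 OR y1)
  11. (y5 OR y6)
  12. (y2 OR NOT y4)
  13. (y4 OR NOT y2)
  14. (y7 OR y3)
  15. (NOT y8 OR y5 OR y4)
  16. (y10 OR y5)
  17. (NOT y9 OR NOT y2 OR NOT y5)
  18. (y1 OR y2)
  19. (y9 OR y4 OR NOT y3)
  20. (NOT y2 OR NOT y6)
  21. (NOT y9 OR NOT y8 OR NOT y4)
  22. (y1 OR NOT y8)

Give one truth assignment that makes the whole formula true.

Branch on y1: take y1 = True.
Set y2 = True and propagate.
  then y8 is forced to True.
  then y4 is forced to True.
  then y9 is forced to False.
  then y5 is forced to True.
  then y10 is forced to False.
  then y6 is forced to False.
Set y3 = True and propagate.
y7 is now unconstrained; take y7 = True.
Every clause has at least one true literal under this assignment.

y1=True, y2=True, y3=True, y4=True, y5=True, y6=False, y7=True, y8=True, y9=False, y10=False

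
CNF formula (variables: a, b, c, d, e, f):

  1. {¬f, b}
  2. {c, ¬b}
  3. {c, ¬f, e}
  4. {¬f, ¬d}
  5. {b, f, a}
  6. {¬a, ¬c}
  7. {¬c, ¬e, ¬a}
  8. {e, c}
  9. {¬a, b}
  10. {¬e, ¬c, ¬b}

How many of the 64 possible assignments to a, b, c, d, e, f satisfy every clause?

3

Satisfying assignments:
  a=F b=T c=T d=F e=F f=F
  a=F b=T c=T d=F e=F f=T
  a=F b=T c=T d=T e=F f=F
That's 3 in total.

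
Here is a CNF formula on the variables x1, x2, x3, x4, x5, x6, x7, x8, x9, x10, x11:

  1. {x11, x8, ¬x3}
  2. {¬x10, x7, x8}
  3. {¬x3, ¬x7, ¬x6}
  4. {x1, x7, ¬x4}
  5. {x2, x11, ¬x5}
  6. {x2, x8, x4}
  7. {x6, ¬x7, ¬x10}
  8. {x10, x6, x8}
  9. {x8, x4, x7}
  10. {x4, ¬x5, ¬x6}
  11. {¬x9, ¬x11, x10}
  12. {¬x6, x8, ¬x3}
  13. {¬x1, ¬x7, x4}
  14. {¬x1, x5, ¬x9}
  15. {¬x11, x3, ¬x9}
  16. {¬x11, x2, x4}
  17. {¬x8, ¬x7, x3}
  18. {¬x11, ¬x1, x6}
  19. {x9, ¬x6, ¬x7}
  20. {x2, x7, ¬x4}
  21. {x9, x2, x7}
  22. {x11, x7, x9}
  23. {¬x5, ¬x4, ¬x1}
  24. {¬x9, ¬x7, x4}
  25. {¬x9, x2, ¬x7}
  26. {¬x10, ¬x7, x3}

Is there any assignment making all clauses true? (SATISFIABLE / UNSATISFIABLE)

SATISFIABLE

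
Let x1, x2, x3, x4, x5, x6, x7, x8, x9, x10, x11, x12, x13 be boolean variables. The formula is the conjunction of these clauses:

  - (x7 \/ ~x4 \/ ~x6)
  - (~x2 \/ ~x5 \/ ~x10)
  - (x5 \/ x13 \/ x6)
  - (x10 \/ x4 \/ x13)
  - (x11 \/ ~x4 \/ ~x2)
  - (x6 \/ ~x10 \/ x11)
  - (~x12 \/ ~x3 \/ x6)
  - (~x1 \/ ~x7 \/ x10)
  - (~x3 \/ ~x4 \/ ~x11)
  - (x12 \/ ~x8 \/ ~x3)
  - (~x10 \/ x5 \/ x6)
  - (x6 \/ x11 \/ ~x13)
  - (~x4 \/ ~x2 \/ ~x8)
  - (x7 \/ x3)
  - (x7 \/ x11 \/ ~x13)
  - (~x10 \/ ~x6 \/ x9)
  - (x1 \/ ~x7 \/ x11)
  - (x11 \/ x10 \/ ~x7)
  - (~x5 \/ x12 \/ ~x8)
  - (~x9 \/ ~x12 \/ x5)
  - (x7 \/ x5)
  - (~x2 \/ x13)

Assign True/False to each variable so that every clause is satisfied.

x1 = 1  x2 = 0  x3 = 1  x4 = 0  x5 = 1  x6 = 0  x7 = 1  x8 = 0  x9 = 0  x10 = 1  x11 = 1  x12 = 0  x13 = 0

x2 occurs only negated in the remaining clauses — set x2 = False.
x8 occurs only negated in the remaining clauses — set x8 = False.
Set x1 = True and propagate.
The remaining clauses are satisfied by x3 = True, x4 = False, x5 = True, x6 = False, x7 = True, x9 = False, x10 = True, x11 = True, x12 = False, x13 = False.
Every clause has at least one true literal under this assignment.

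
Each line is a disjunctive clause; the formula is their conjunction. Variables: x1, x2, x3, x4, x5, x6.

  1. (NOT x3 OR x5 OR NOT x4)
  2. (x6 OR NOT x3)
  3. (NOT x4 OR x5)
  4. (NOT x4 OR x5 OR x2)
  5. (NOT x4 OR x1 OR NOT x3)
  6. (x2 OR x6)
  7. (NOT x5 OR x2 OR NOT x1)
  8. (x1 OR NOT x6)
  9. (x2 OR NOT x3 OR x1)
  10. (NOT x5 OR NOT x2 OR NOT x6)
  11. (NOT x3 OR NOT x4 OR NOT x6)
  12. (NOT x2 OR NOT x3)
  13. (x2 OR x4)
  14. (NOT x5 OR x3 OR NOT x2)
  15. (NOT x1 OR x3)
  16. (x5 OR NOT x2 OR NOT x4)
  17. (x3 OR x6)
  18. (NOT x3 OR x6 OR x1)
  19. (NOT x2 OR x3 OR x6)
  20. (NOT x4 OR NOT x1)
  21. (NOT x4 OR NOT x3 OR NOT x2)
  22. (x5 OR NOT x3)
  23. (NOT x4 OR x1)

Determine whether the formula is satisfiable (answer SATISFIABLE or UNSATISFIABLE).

x3 = True:
  propagation gives x6=True, x1=True, x4=False, x2=False; an empty clause results — contradiction.
x3 = False:
  propagation gives x1=False, x6=False; an empty clause results — contradiction.
Every branch closes, so no satisfying assignment exists.

UNSATISFIABLE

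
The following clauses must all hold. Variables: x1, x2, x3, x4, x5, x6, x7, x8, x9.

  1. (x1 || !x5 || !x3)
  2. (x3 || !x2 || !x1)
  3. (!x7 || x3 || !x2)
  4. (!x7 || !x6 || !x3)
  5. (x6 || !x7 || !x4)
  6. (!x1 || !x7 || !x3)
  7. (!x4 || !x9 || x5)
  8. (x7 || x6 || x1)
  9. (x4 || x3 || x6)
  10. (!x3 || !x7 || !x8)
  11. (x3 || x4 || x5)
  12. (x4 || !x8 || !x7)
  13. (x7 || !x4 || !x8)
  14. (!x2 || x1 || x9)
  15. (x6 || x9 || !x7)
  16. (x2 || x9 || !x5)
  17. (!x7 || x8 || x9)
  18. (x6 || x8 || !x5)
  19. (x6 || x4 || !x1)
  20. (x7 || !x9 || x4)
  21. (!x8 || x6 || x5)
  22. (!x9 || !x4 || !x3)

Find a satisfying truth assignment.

x1=0, x2=0, x3=1, x4=1, x5=0, x6=1, x7=0, x8=0, x9=0

Check each clause:
  1. (!x5 || x1 || !x3) — !x5 is true.
  2. (!x1 || !x2 || x3) — x3 is true.
  3. (x3 || !x2 || !x7) — !x7 is true.
  4. (!x7 || !x3 || !x6) — !x7 is true.
  5. (!x7 || !x4 || x6) — !x7 is true.
  6. (!x7 || !x1 || !x3) — !x7 is true.
  7. (x5 || !x4 || !x9) — !x9 is true.
  8. (x7 || x6 || x1) — x6 is true.
  9. (x6 || x4 || x3) — x3 is true.
  10. (!x8 || !x3 || !x7) — !x8 is true.
  11. (x3 || x5 || x4) — x3 is true.
  12. (!x8 || !x7 || x4) — !x8 is true.
  13. (!x8 || x7 || !x4) — !x8 is true.
  14. (!x2 || x1 || x9) — !x2 is true.
  15. (x6 || x9 || !x7) — !x7 is true.
  16. (!x5 || x9 || x2) — !x5 is true.
  17. (x8 || !x7 || x9) — !x7 is true.
  18. (x8 || x6 || !x5) — !x5 is true.
  19. (!x1 || x4 || x6) — x4 is true.
  20. (x4 || x7 || !x9) — !x9 is true.
  21. (!x8 || x6 || x5) — !x8 is true.
  22. (!x9 || !x4 || !x3) — !x9 is true.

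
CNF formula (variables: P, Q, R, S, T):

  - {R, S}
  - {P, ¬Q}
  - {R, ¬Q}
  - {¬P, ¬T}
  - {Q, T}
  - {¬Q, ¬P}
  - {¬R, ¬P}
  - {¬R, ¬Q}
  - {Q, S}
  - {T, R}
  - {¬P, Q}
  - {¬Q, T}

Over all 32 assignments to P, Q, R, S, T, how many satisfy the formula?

2

The models are:
  P=F Q=F R=F S=T T=T
  P=F Q=F R=T S=T T=T
Count: 2.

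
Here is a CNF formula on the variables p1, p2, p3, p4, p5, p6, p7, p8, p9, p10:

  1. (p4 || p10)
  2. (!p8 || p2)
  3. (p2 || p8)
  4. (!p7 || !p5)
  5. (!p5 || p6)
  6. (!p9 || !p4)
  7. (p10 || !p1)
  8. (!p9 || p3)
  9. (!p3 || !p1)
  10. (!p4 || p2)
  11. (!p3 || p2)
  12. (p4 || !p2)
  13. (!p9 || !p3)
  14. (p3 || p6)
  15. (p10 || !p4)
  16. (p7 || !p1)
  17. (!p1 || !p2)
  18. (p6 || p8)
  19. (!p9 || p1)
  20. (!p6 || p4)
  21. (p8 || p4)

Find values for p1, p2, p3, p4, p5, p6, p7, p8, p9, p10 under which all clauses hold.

p1=False, p2=True, p3=True, p4=True, p5=False, p6=True, p7=False, p8=True, p9=False, p10=True

Check each clause:
  1. (p4 || p10) — p10 is true.
  2. (!p8 || p2) — p2 is true.
  3. (p2 || p8) — p8 is true.
  4. (!p5 || !p7) — !p7 is true.
  5. (p6 || !p5) — !p5 is true.
  6. (!p9 || !p4) — !p9 is true.
  7. (p10 || !p1) — p10 is true.
  8. (!p9 || p3) — p3 is true.
  9. (!p1 || !p3) — !p1 is true.
  10. (!p4 || p2) — p2 is true.
  11. (!p3 || p2) — p2 is true.
  12. (p4 || !p2) — p4 is true.
  13. (!p3 || !p9) — !p9 is true.
  14. (p6 || p3) — p3 is true.
  15. (p10 || !p4) — p10 is true.
  16. (p7 || !p1) — !p1 is true.
  17. (!p1 || !p2) — !p1 is true.
  18. (p6 || p8) — p8 is true.
  19. (p1 || !p9) — !p9 is true.
  20. (!p6 || p4) — p4 is true.
  21. (p4 || p8) — p8 is true.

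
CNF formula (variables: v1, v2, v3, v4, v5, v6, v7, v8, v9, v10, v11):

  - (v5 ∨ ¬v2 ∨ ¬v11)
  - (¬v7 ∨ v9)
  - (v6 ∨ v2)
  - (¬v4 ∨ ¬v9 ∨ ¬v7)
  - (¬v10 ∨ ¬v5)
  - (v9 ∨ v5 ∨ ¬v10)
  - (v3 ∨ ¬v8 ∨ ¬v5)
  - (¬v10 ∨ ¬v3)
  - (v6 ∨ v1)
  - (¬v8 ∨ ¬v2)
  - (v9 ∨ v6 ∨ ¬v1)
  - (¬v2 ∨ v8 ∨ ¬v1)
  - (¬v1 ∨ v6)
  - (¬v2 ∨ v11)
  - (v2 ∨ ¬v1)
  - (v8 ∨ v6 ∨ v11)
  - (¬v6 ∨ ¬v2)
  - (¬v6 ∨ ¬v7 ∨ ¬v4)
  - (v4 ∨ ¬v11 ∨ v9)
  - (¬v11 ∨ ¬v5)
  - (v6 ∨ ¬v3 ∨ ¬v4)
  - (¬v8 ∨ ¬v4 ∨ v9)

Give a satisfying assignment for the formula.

Pure literal: v7 appears only negated; assign v7 = False.
Pure literal: v10 appears only negated; assign v10 = False.
Try v1 = False.
  then v6 is forced to True.
  then v2 is forced to False.
Try v3 = False.
The remaining clauses are satisfied by v4 = True, v5 = False, v8 = True, v9 = True, v11 = True.

v1=F, v2=F, v3=F, v4=T, v5=F, v6=T, v7=F, v8=T, v9=T, v10=F, v11=T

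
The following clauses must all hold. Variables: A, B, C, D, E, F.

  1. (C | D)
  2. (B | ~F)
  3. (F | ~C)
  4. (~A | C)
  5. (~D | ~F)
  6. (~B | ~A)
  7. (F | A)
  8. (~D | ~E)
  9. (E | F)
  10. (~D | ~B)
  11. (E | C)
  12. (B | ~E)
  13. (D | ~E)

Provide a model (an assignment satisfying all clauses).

A=F, B=T, C=T, D=F, E=F, F=T

Set A = False and propagate.
  then F is forced to True.
  then B is forced to True.
  then D is forced to False.
  then C is forced to True.
  then E is forced to False.
Every clause has at least one true literal under this assignment.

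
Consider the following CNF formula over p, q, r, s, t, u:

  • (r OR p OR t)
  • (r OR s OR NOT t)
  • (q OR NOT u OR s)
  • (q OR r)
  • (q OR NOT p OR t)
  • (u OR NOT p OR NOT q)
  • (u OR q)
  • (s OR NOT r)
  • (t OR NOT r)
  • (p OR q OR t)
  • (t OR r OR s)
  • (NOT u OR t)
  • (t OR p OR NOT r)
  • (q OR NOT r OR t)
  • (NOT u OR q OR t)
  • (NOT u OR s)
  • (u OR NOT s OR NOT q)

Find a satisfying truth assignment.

Try p = False.
The remaining clauses are satisfied by q = True, r = False, s = True, t = True, u = True.

p=False, q=True, r=False, s=True, t=True, u=True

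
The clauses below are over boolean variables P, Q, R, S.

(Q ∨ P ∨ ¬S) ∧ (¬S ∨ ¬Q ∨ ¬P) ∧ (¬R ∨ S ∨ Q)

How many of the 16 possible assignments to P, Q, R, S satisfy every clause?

10

Split on Q, then S.
  Q=T, S=T: remaining (P,R) ∈ {(F,F); (F,T)} — 2.
  Q=T, S=F: remaining (P,R) ∈ {(F,F); (F,T); (T,F); (T,T)} — 4.
  Q=F, S=T: remaining (P,R) ∈ {(T,F); (T,T)} — 2.
  Q=F, S=F: remaining (P,R) ∈ {(F,F); (T,F)} — 2.
Total: 2 + 4 + 2 + 2 = 10.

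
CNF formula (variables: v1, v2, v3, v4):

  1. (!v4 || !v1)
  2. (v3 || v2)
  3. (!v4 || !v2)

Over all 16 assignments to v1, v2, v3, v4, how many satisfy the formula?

7

Satisfying assignments:
  v1=F v2=F v3=T v4=F
  v1=F v2=F v3=T v4=T
  v1=F v2=T v3=F v4=F
  v1=F v2=T v3=T v4=F
  v1=T v2=F v3=T v4=F
  v1=T v2=T v3=F v4=F
  v1=T v2=T v3=T v4=F
That's 7 in total.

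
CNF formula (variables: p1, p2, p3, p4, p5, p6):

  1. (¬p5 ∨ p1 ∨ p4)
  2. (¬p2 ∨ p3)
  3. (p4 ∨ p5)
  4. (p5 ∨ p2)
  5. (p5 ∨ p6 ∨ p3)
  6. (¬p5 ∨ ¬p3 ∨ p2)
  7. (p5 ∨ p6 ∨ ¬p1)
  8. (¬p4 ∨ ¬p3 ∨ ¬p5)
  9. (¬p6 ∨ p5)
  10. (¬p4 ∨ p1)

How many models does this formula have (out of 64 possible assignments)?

6

The models are:
  p1=T p2=F p3=F p4=F p5=T p6=F
  p1=T p2=F p3=F p4=F p5=T p6=T
  p1=T p2=F p3=F p4=T p5=T p6=F
  p1=T p2=F p3=F p4=T p5=T p6=T
  p1=T p2=T p3=T p4=F p5=T p6=F
  p1=T p2=T p3=T p4=F p5=T p6=T
Count: 6.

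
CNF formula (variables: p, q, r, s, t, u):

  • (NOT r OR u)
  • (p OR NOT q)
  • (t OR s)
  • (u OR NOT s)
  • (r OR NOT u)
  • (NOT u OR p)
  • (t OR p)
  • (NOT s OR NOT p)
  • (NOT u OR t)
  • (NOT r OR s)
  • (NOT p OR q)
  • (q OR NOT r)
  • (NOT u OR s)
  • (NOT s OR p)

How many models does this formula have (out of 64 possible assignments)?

Satisfying assignments:
  p=0 q=0 r=0 s=0 t=1 u=0
  p=1 q=1 r=0 s=0 t=1 u=0
That's 2 in total.

2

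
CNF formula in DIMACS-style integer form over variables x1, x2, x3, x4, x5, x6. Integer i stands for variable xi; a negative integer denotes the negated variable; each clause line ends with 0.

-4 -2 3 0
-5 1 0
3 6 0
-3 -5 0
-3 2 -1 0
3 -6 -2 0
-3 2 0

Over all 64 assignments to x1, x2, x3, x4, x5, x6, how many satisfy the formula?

14

Case analysis on x3 and x2:
  x3=1, x2=1: forces x5=0; x1, x4, x6 free → 2^3 = 8.
  x3=1, x2=0: a clause becomes empty — 0.
  x3=0, x2=1: a clause becomes empty — 0.
  x3=0, x2=0: x4 free; 3 ways for (x1,x5,x6) × 2^1 = 6.
Total: 8 + 0 + 0 + 6 = 14.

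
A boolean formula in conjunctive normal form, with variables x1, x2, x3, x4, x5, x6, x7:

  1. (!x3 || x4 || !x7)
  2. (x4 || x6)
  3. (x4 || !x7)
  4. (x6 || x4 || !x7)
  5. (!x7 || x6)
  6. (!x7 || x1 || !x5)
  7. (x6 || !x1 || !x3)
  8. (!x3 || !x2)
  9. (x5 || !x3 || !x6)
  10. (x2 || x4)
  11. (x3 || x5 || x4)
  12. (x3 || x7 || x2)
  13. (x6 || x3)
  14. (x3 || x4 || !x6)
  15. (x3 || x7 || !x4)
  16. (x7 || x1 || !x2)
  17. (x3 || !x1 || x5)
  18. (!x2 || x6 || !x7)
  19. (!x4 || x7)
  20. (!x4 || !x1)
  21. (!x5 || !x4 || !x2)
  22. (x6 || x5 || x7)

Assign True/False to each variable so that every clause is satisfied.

x1=F, x2=F, x3=F, x4=T, x5=F, x6=T, x7=T

Check each clause:
  1. (x4 || !x3 || !x7) — x4 is true.
  2. (x6 || x4) — x4 is true.
  3. (!x7 || x4) — x4 is true.
  4. (x6 || !x7 || x4) — x4 is true.
  5. (x6 || !x7) — x6 is true.
  6. (!x5 || !x7 || x1) — !x5 is true.
  7. (x6 || !x3 || !x1) — !x3 is true.
  8. (!x2 || !x3) — !x3 is true.
  9. (!x6 || x5 || !x3) — !x3 is true.
  10. (x2 || x4) — x4 is true.
  11. (x4 || x5 || x3) — x4 is true.
  12. (x7 || x3 || x2) — x7 is true.
  13. (x3 || x6) — x6 is true.
  14. (x3 || x4 || !x6) — x4 is true.
  15. (x3 || x7 || !x4) — x7 is true.
  16. (x7 || x1 || !x2) — !x2 is true.
  17. (!x1 || x5 || x3) — !x1 is true.
  18. (!x2 || !x7 || x6) — !x2 is true.
  19. (x7 || !x4) — x7 is true.
  20. (!x1 || !x4) — !x1 is true.
  21. (!x5 || !x4 || !x2) — !x5 is true.
  22. (x7 || x5 || x6) — x6 is true.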